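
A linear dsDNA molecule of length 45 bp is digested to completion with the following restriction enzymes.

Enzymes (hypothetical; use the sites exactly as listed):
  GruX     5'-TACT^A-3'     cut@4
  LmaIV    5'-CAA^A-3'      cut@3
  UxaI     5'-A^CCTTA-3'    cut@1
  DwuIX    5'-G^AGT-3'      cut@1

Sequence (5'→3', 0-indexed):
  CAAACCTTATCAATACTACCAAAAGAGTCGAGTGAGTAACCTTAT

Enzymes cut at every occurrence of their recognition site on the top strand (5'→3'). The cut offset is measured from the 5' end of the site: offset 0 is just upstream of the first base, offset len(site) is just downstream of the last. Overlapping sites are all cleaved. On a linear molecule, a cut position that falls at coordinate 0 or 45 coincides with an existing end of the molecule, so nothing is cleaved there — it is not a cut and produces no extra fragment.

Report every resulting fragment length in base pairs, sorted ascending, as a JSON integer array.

Scan for sites:
  GruX TACTA/4: at [13] ⇒ [17]
  LmaIV CAAA/3: at [0, 19] ⇒ [3, 22]
  UxaI ACCTTA/1: at [3, 38] ⇒ [4, 39]
  DwuIX GAGT/1: at [24, 29, 33] ⇒ [25, 30, 34]

All cut coordinates (distinct, sorted): [3, 4, 17, 22, 25, 30, 34, 39]

Fragments:
  [0,3): 3 bp
  [3,4): 1 bp
  [4,17): 13 bp
  [17,22): 5 bp
  [22,25): 3 bp
  [25,30): 5 bp
  [30,34): 4 bp
  [34,39): 5 bp
  [39,45): 6 bp

[1,3,3,4,5,5,5,6,13]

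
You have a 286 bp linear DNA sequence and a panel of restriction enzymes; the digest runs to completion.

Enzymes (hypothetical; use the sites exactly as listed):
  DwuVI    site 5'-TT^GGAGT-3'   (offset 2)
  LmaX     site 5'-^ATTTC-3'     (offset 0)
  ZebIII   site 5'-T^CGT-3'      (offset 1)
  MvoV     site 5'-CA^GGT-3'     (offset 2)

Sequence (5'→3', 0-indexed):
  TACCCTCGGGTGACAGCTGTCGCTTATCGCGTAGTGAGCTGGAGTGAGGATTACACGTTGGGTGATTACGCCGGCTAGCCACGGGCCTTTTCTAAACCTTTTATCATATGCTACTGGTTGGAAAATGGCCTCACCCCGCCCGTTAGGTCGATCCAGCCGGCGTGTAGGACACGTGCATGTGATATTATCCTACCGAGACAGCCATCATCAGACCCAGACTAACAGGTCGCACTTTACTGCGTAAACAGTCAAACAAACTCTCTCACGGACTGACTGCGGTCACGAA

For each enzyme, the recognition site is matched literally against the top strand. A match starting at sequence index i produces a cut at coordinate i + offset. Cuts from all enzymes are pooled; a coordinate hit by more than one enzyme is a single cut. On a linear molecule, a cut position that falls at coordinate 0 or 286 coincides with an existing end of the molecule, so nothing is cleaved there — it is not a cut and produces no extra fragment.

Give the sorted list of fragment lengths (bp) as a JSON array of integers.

[62,224]

Scan for sites:
  DwuVI (TTGGAGT, off=2): no sites
  LmaX (ATTTC, off=0): no sites
  ZebIII (TCGT, off=1): no sites
  MvoV (CAGGT, off=2): starts [222] → cuts [224]

Pooled cuts: [224]

Fragment lengths:
  [0,224): 224 bp
  [224,286): 62 bp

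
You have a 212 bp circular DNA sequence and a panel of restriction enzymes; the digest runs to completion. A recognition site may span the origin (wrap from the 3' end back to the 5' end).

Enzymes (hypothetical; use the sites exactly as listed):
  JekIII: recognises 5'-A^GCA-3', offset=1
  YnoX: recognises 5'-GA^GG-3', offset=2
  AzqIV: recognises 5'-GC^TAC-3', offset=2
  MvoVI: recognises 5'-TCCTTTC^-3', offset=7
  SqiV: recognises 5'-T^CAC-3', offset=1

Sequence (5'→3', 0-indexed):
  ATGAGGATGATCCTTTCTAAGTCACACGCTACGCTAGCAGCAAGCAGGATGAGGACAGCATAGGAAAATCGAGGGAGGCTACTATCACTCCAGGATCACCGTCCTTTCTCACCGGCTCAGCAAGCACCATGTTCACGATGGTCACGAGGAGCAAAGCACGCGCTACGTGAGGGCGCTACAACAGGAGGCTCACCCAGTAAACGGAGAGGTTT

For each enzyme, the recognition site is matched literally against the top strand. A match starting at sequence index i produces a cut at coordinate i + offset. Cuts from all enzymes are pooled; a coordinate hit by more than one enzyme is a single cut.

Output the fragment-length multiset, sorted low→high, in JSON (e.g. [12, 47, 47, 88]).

Scan for sites:
  JekIII (AGCA, off=1): starts [35, 38, 42, 56, 118, 122, 149, 154] → cuts [36, 39, 43, 57, 119, 123, 150, 155]
  YnoX (GAGG, off=2): starts [2, 50, 70, 74, 145, 168, 184, 205] → cuts [4, 52, 72, 76, 147, 170, 186, 207]
  AzqIV (GCTAC, off=2): starts [27, 77, 161, 174] → cuts [29, 79, 163, 176]
  MvoVI (TCCTTTC, off=7): starts [10, 101] → cuts [17, 108]
  SqiV (TCAC, off=1): starts [21, 84, 95, 108, 132, 141, 189] → cuts [22, 85, 96, 109, 133, 142, 190]

All cut coordinates (distinct, sorted): [4, 17, 22, 29, 36, 39, 43, 52, 57, 72, 76, 79, 85, 96, 108, 109, 119, 123, 133, 142, 147, 150, 155, 163, 170, 176, 186, 190, 207]

Fragments:
  4→17: 13 bp
  17→22: 5 bp
  22→29: 7 bp
  29→36: 7 bp
  36→39: 3 bp
  39→43: 4 bp
  43→52: 9 bp
  52→57: 5 bp
  57→72: 15 bp
  72→76: 4 bp
  76→79: 3 bp
  79→85: 6 bp
  85→96: 11 bp
  96→108: 12 bp
  108→109: 1 bp
  109→119: 10 bp
  119→123: 4 bp
  123→133: 10 bp
  133→142: 9 bp
  142→147: 5 bp
  147→150: 3 bp
  150→155: 5 bp
  155→163: 8 bp
  163→170: 7 bp
  170→176: 6 bp
  176→186: 10 bp
  186→190: 4 bp
  190→207: 17 bp
  207→4 (wrap): 212-207+4 = 9 bp

[1,3,3,3,4,4,4,4,5,5,5,5,6,6,7,7,7,8,9,9,9,10,10,10,11,12,13,15,17]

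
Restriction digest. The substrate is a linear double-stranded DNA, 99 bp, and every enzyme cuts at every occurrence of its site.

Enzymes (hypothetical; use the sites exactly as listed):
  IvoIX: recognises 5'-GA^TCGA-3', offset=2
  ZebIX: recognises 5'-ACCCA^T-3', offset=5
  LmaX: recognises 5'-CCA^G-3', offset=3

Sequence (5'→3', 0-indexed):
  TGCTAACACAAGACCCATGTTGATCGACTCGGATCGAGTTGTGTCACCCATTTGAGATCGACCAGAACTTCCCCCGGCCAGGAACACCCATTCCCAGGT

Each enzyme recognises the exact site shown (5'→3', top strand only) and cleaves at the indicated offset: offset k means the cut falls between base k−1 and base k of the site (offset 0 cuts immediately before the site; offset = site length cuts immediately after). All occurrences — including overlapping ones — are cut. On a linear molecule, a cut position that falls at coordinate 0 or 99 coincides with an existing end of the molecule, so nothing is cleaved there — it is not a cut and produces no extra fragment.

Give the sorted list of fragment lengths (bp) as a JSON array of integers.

Scan for sites:
  IvoIX (GATCGA, off=2): starts [21, 31, 55] → cuts [23, 33, 57]
  ZebIX (ACCCAT, off=5): starts [12, 45, 85] → cuts [17, 50, 90]
  LmaX (CCAG, off=3): starts [61, 77, 93] → cuts [64, 80, 96]

All cut coordinates (distinct, sorted): [17, 23, 33, 50, 57, 64, 80, 90, 96]

Fragments:
  [0,17): 17 bp
  [17,23): 6 bp
  [23,33): 10 bp
  [33,50): 17 bp
  [50,57): 7 bp
  [57,64): 7 bp
  [64,80): 16 bp
  [80,90): 10 bp
  [90,96): 6 bp
  [96,99): 3 bp

[3,6,6,7,7,10,10,16,17,17]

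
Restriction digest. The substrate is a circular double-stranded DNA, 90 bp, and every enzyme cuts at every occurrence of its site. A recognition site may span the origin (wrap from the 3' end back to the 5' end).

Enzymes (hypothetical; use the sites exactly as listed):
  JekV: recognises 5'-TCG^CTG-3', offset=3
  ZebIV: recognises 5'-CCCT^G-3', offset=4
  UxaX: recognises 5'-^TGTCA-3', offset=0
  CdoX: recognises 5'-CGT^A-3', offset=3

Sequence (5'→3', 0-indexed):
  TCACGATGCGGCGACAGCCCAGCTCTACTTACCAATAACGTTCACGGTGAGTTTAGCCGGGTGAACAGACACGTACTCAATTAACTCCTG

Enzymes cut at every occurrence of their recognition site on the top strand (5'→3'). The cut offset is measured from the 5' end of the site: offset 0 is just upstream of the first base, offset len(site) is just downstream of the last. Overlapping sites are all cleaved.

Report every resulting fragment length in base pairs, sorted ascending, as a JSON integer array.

[14,76]

Per-enzyme occurrences:
  JekV (TCGCTG, off=3): no sites
  ZebIV (CCCTG, off=4): no sites
  UxaX (TGTCA, off=0): starts [88] → cuts [88]
  CdoX (CGTA, off=3): starts [71] → cuts [74]

Pooled cuts: [74, 88]

Fragment lengths:
  74→88: 14 bp
  88→74 (wrap): 90-88+74 = 76 bp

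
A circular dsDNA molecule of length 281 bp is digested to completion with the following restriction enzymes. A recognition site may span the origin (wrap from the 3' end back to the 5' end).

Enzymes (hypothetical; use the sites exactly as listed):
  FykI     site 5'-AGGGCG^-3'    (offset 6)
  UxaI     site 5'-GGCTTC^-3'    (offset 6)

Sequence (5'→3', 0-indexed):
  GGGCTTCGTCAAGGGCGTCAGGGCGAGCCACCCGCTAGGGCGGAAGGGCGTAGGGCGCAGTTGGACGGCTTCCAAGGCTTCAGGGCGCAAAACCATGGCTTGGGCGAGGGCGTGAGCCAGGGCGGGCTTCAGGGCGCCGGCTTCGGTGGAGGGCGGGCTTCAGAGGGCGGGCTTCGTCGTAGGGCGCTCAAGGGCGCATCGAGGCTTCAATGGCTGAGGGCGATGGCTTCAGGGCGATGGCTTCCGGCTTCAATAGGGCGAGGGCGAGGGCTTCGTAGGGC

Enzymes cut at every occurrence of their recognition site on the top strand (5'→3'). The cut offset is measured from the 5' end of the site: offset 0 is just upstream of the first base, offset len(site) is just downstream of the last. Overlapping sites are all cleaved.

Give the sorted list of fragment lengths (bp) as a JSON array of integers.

[6,6,6,6,6,6,6,6,7,7,8,8,8,8,8,8,8,8,9,9,10,10,11,11,12,12,14,15,17,25]

Scan for sites:
  FykI AGGGCG/6: at [11, 19, 36, 44, 51, 81, 106, 118, 130, 149, 163, 180, 190, 216, 230, 254, 260, 276] ⇒ [1, 17, 25, 42, 50, 57, 87, 112, 124, 136, 155, 169, 186, 196, 222, 236, 260, 266]
  UxaI GGCTTC/6: at [1, 66, 75, 124, 138, 155, 169, 202, 224, 238, 245, 268] ⇒ [7, 72, 81, 130, 144, 161, 175, 208, 230, 244, 251, 274]

Pooled cuts: [1, 7, 17, 25, 42, 50, 57, 72, 81, 87, 112, 124, 130, 136, 144, 155, 161, 169, 175, 186, 196, 208, 222, 230, 236, 244, 251, 260, 266, 274]

Fragment lengths:
  1→7: 6 bp
  7→17: 10 bp
  17→25: 8 bp
  25→42: 17 bp
  42→50: 8 bp
  50→57: 7 bp
  57→72: 15 bp
  72→81: 9 bp
  81→87: 6 bp
  87→112: 25 bp
  112→124: 12 bp
  124→130: 6 bp
  130→136: 6 bp
  136→144: 8 bp
  144→155: 11 bp
  155→161: 6 bp
  161→169: 8 bp
  169→175: 6 bp
  175→186: 11 bp
  186→196: 10 bp
  196→208: 12 bp
  208→222: 14 bp
  222→230: 8 bp
  230→236: 6 bp
  236→244: 8 bp
  244→251: 7 bp
  251→260: 9 bp
  260→266: 6 bp
  266→274: 8 bp
  274→1 (wrap): 281-274+1 = 8 bp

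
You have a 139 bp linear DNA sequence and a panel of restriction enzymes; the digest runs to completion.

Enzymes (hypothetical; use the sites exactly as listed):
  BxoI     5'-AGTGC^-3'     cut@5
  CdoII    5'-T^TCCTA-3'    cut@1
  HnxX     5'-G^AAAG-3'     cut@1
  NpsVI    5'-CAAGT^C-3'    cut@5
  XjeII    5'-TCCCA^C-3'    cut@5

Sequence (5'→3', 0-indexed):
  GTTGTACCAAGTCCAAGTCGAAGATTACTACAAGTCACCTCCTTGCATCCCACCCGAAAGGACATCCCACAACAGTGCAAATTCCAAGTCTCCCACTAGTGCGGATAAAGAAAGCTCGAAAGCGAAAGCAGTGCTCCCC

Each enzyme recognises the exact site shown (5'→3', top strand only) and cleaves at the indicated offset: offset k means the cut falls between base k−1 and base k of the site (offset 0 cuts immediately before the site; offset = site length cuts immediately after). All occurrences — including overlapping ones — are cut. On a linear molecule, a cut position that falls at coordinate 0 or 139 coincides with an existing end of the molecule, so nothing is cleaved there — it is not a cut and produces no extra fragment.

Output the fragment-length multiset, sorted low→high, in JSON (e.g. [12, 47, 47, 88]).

Scan for sites:
  BxoI (AGTGC, off=5): starts [73, 97, 129] → cuts [78, 102, 134]
  CdoII (TTCCTA, off=1): no sites
  HnxX (GAAAG, off=1): starts [55, 109, 117, 123] → cuts [56, 110, 118, 124]
  NpsVI (CAAGTC, off=5): starts [7, 13, 30, 84] → cuts [12, 18, 35, 89]
  XjeII (TCCCAC, off=5): starts [47, 64, 90] → cuts [52, 69, 95]

Pooled cuts: [12, 18, 35, 52, 56, 69, 78, 89, 95, 102, 110, 118, 124, 134]

Fragment lengths:
  [0,12): 12 bp
  [12,18): 6 bp
  [18,35): 17 bp
  [35,52): 17 bp
  [52,56): 4 bp
  [56,69): 13 bp
  [69,78): 9 bp
  [78,89): 11 bp
  [89,95): 6 bp
  [95,102): 7 bp
  [102,110): 8 bp
  [110,118): 8 bp
  [118,124): 6 bp
  [124,134): 10 bp
  [134,139): 5 bp

[4,5,6,6,6,7,8,8,9,10,11,12,13,17,17]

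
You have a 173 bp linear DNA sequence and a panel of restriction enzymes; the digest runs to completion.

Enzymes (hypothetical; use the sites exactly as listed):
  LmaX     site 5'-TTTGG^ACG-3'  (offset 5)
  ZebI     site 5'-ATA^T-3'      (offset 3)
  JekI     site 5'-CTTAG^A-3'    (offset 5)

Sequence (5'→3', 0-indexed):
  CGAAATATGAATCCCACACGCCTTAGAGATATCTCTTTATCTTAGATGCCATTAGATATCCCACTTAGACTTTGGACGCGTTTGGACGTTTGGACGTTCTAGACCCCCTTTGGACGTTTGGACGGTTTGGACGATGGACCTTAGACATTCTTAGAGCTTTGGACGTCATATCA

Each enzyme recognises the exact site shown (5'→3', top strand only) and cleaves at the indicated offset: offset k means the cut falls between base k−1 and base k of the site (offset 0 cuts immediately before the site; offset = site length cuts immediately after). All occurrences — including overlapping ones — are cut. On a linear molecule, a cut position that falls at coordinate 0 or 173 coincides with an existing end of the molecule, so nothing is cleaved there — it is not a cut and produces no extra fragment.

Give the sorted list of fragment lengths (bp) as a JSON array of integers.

[3,5,7,7,8,8,8,8,9,10,10,10,13,14,14,19,20]

Scan for sites:
  LmaX (TTTGGACG, off=5): starts [70, 80, 88, 108, 116, 125, 157] → cuts [75, 85, 93, 113, 121, 130, 162]
  ZebI (ATAT, off=3): starts [4, 28, 55, 167] → cuts [7, 31, 58, 170]
  JekI (CTTAGA, off=5): starts [21, 40, 63, 139, 149] → cuts [26, 45, 68, 144, 154]

Pooled cuts: [7, 26, 31, 45, 58, 68, 75, 85, 93, 113, 121, 130, 144, 154, 162, 170]

Fragment lengths:
  [0,7): 7 bp
  [7,26): 19 bp
  [26,31): 5 bp
  [31,45): 14 bp
  [45,58): 13 bp
  [58,68): 10 bp
  [68,75): 7 bp
  [75,85): 10 bp
  [85,93): 8 bp
  [93,113): 20 bp
  [113,121): 8 bp
  [121,130): 9 bp
  [130,144): 14 bp
  [144,154): 10 bp
  [154,162): 8 bp
  [162,170): 8 bp
  [170,173): 3 bp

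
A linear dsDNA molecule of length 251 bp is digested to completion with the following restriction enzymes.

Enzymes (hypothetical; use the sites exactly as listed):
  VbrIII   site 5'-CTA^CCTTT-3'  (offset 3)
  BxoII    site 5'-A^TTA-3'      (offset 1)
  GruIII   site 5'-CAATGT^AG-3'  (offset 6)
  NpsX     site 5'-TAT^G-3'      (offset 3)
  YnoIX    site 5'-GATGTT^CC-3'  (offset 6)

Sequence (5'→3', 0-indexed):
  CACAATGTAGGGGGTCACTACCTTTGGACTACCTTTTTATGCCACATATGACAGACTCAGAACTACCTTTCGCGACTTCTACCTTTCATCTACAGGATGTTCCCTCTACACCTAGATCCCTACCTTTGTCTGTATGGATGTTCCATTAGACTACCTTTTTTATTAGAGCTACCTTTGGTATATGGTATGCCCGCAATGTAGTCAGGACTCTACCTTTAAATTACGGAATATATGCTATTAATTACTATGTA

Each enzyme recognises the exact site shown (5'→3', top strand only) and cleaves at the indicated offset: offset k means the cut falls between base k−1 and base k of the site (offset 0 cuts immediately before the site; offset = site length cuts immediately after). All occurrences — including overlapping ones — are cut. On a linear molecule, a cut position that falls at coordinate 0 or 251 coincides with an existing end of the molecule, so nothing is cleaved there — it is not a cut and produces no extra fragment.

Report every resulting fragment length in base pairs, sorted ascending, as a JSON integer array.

Scan for sites:
  VbrIII (CTACCTTT, off=3): starts [17, 28, 62, 78, 119, 150, 168, 209] → cuts [20, 31, 65, 81, 122, 153, 171, 212]
  BxoII (ATTA, off=1): starts [144, 161, 219, 236, 240] → cuts [145, 162, 220, 237, 241]
  GruIII (CAATGTAG, off=6): starts [2, 193] → cuts [8, 199]
  NpsX (TATG, off=3): starts [37, 46, 132, 180, 185, 230, 245] → cuts [40, 49, 135, 183, 188, 233, 248]
  YnoIX (GATGTTCC, off=6): starts [95, 136] → cuts [101, 142]

Pooled cuts: [8, 20, 31, 40, 49, 65, 81, 101, 122, 135, 142, 145, 153, 162, 171, 183, 188, 199, 212, 220, 233, 237, 241, 248]

Fragments:
  [0,8): 8 bp
  [8,20): 12 bp
  [20,31): 11 bp
  [31,40): 9 bp
  [40,49): 9 bp
  [49,65): 16 bp
  [65,81): 16 bp
  [81,101): 20 bp
  [101,122): 21 bp
  [122,135): 13 bp
  [135,142): 7 bp
  [142,145): 3 bp
  [145,153): 8 bp
  [153,162): 9 bp
  [162,171): 9 bp
  [171,183): 12 bp
  [183,188): 5 bp
  [188,199): 11 bp
  [199,212): 13 bp
  [212,220): 8 bp
  [220,233): 13 bp
  [233,237): 4 bp
  [237,241): 4 bp
  [241,248): 7 bp
  [248,251): 3 bp

[3,3,4,4,5,7,7,8,8,8,9,9,9,9,11,11,12,12,13,13,13,16,16,20,21]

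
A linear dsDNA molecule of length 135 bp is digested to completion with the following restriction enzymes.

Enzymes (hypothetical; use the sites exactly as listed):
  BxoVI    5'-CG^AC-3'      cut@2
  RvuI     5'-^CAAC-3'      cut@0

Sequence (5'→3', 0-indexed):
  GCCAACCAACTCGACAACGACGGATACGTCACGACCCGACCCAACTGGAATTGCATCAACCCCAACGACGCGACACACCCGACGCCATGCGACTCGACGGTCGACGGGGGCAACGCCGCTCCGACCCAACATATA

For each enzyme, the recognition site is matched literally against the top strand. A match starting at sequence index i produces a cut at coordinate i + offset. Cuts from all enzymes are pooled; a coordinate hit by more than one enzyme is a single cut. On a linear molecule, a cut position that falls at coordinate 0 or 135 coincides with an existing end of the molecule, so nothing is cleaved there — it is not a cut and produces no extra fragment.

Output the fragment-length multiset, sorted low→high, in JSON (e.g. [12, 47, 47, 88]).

[1,2,3,3,4,5,5,5,5,5,6,7,7,7,9,9,10,13,14,15]

Per-enzyme occurrences:
  BxoVI CGAC/2: at [11, 17, 31, 36, 65, 70, 79, 89, 94, 101, 121] ⇒ [13, 19, 33, 38, 67, 72, 81, 91, 96, 103, 123]
  RvuI CAAC/0: at [2, 6, 14, 41, 56, 62, 110, 126] ⇒ [2, 6, 14, 41, 56, 62, 110, 126]

Pooled cuts: [2, 6, 13, 14, 19, 33, 38, 41, 56, 62, 67, 72, 81, 91, 96, 103, 110, 123, 126]

Fragments:
  [0,2): 2 bp
  [2,6): 4 bp
  [6,13): 7 bp
  [13,14): 1 bp
  [14,19): 5 bp
  [19,33): 14 bp
  [33,38): 5 bp
  [38,41): 3 bp
  [41,56): 15 bp
  [56,62): 6 bp
  [62,67): 5 bp
  [67,72): 5 bp
  [72,81): 9 bp
  [81,91): 10 bp
  [91,96): 5 bp
  [96,103): 7 bp
  [103,110): 7 bp
  [110,123): 13 bp
  [123,126): 3 bp
  [126,135): 9 bp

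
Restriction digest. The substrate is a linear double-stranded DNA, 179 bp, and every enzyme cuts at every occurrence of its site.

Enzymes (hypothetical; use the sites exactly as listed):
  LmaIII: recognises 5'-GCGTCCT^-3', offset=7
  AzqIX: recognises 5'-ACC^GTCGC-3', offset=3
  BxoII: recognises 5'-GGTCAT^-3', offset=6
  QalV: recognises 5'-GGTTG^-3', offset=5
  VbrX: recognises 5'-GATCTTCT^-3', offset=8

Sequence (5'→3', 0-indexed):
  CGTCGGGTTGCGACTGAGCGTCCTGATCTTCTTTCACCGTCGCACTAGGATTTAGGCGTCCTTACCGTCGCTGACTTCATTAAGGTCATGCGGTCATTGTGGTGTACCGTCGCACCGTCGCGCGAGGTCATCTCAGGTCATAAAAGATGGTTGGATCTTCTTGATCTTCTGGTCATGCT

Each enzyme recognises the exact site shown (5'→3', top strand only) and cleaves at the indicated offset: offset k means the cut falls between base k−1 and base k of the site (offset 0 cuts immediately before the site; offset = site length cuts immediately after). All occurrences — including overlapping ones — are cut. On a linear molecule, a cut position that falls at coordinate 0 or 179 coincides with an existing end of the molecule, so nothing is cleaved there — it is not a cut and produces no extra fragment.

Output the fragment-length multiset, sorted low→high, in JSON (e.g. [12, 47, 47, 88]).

[3,4,6,6,8,8,8,8,9,10,10,11,12,14,15,23,24]

Scan for sites:
  LmaIII GCGTCCT/7: at [17, 55] ⇒ [24, 62]
  AzqIX ACCGTCGC/3: at [35, 63, 105, 113] ⇒ [38, 66, 108, 116]
  BxoII GGTCAT/6: at [83, 91, 125, 135, 170] ⇒ [89, 97, 131, 141, 176]
  QalV GGTTG/5: at [5, 148] ⇒ [10, 153]
  VbrX GATCTTCT/8: at [24, 153, 162] ⇒ [32, 161, 170]

Pooled cuts: [10, 24, 32, 38, 62, 66, 89, 97, 108, 116, 131, 141, 153, 161, 170, 176]

Fragments:
  [0,10): 10 bp
  [10,24): 14 bp
  [24,32): 8 bp
  [32,38): 6 bp
  [38,62): 24 bp
  [62,66): 4 bp
  [66,89): 23 bp
  [89,97): 8 bp
  [97,108): 11 bp
  [108,116): 8 bp
  [116,131): 15 bp
  [131,141): 10 bp
  [141,153): 12 bp
  [153,161): 8 bp
  [161,170): 9 bp
  [170,176): 6 bp
  [176,179): 3 bp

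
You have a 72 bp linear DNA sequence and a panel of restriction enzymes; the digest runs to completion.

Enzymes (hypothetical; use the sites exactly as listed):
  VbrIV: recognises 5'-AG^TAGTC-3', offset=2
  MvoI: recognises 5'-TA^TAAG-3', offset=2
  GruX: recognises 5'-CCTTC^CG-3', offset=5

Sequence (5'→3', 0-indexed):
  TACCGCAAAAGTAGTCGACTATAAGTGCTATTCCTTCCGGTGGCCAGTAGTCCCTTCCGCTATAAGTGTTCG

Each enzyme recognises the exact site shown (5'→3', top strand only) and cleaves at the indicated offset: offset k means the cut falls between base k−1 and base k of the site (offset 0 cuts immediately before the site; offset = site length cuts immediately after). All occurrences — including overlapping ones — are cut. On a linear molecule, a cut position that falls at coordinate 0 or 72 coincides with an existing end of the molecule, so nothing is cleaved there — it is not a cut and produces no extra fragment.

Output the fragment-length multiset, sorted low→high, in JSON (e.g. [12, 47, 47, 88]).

Site scan:
  VbrIV AGTAGTC/2: at [9, 45] ⇒ [11, 47]
  MvoI TATAAG/2: at [19, 60] ⇒ [21, 62]
  GruX CCTTCCG/5: at [32, 52] ⇒ [37, 57]

All cut coordinates (distinct, sorted): [11, 21, 37, 47, 57, 62]

Fragment lengths:
  [0,11): 11 bp
  [11,21): 10 bp
  [21,37): 16 bp
  [37,47): 10 bp
  [47,57): 10 bp
  [57,62): 5 bp
  [62,72): 10 bp

[5,10,10,10,10,11,16]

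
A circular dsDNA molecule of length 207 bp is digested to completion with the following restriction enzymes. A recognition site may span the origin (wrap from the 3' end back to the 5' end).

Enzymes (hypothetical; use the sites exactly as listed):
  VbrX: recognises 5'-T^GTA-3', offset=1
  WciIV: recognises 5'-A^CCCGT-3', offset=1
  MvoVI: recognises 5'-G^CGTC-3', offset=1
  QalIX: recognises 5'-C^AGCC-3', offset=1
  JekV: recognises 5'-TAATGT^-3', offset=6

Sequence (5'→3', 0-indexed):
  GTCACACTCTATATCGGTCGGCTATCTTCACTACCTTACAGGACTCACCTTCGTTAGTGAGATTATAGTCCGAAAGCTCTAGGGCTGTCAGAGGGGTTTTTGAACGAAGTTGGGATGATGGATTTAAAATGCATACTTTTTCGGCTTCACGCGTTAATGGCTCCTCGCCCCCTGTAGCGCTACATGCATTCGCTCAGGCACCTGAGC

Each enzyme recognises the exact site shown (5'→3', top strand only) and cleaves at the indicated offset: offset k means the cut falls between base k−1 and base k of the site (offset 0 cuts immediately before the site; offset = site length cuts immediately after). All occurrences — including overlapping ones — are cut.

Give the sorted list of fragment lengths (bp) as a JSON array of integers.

[33,174]

Site scan:
  VbrX (TGTA, off=1): starts [172] → cuts [173]
  WciIV (ACCCGT, off=1): no sites
  MvoVI (GCGTC, off=1): starts [205] → cuts [206]
  QalIX (CAGCC, off=1): no sites
  JekV (TAATGT, off=6): no sites

All cut coordinates (distinct, sorted): [173, 206]

Fragment lengths:
  173→206: 33 bp
  206→173 (wrap): 207-206+173 = 174 bp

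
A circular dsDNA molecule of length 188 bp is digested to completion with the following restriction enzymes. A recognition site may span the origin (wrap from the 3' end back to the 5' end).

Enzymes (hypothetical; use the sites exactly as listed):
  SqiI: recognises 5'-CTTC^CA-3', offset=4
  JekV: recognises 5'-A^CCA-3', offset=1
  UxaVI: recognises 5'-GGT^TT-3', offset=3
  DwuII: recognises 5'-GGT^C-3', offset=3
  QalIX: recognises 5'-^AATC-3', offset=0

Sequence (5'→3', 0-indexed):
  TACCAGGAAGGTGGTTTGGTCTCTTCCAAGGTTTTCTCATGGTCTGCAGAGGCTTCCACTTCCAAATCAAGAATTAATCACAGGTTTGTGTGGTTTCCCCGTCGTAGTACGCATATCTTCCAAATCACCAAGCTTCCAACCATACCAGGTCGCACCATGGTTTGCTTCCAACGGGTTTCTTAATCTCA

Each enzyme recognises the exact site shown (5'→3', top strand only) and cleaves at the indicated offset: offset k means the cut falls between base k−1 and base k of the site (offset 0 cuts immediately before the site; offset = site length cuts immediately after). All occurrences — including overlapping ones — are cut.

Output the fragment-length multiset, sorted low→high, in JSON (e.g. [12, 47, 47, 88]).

[2,2,3,4,5,5,5,5,6,6,6,6,7,7,8,9,9,9,10,11,11,13,13,26]

Per-enzyme occurrences:
  SqiI CTTCCA/4: at [22, 52, 58, 116, 132, 164] ⇒ [26, 56, 62, 120, 136, 168]
  JekV ACCA/1: at [1, 126, 138, 143, 153] ⇒ [2, 127, 139, 144, 154]
  UxaVI GGTTT/3: at [12, 29, 82, 91, 158, 173] ⇒ [15, 32, 85, 94, 161, 176]
  DwuII GGTC/3: at [17, 40, 147] ⇒ [20, 43, 150]
  QalIX AATC/0: at [64, 75, 122, 181] ⇒ [64, 75, 122, 181]

All cut coordinates (distinct, sorted): [2, 15, 20, 26, 32, 43, 56, 62, 64, 75, 85, 94, 120, 122, 127, 136, 139, 144, 150, 154, 161, 168, 176, 181]

Fragment lengths:
  2→15: 13 bp
  15→20: 5 bp
  20→26: 6 bp
  26→32: 6 bp
  32→43: 11 bp
  43→56: 13 bp
  56→62: 6 bp
  62→64: 2 bp
  64→75: 11 bp
  75→85: 10 bp
  85→94: 9 bp
  94→120: 26 bp
  120→122: 2 bp
  122→127: 5 bp
  127→136: 9 bp
  136→139: 3 bp
  139→144: 5 bp
  144→150: 6 bp
  150→154: 4 bp
  154→161: 7 bp
  161→168: 7 bp
  168→176: 8 bp
  176→181: 5 bp
  181→2 (wrap): 188-181+2 = 9 bp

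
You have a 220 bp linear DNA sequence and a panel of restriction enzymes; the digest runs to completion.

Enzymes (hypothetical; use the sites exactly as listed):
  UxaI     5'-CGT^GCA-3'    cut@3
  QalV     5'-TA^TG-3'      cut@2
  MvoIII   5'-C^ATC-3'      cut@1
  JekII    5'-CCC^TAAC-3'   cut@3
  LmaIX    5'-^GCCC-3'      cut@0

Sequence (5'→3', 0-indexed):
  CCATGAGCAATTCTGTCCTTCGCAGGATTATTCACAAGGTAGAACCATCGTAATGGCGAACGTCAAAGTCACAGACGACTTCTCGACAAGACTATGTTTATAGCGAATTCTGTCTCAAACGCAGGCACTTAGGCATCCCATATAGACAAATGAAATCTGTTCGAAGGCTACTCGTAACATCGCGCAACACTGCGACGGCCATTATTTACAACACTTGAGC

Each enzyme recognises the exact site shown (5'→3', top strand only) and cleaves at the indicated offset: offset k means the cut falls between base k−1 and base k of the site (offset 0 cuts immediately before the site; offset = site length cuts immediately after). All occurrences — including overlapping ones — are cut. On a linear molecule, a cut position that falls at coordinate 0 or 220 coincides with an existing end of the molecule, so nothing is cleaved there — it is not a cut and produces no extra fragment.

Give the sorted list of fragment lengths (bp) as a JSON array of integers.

[40,42,44,46,48]

Scan for sites:
  UxaI (CGTGCA, off=3): no sites
  QalV (TATG, off=2): starts [92] → cuts [94]
  MvoIII (CATC, off=1): starts [45, 133, 177] → cuts [46, 134, 178]
  JekII (CCCTAAC, off=3): no sites
  LmaIX (GCCC, off=0): no sites

All cut coordinates (distinct, sorted): [46, 94, 134, 178]

Fragment lengths:
  [0,46): 46 bp
  [46,94): 48 bp
  [94,134): 40 bp
  [134,178): 44 bp
  [178,220): 42 bp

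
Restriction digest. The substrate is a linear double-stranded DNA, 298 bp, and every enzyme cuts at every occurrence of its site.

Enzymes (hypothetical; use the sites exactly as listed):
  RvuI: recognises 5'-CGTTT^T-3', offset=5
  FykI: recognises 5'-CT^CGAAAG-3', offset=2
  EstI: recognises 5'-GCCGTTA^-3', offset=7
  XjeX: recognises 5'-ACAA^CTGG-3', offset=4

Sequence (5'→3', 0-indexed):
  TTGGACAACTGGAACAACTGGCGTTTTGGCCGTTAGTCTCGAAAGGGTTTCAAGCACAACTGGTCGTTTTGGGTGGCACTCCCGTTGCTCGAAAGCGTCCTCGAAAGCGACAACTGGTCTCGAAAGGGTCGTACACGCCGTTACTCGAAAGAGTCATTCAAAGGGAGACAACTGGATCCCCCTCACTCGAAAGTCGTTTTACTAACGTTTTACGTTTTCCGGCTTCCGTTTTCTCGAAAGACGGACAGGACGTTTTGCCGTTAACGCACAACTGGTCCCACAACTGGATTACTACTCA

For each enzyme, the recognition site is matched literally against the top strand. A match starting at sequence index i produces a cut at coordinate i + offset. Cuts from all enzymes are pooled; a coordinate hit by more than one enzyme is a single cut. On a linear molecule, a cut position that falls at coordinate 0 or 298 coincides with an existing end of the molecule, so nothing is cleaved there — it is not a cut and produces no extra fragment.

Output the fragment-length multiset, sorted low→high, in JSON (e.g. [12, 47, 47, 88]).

[2,3,4,7,7,8,8,8,9,9,9,10,11,12,12,12,12,14,15,16,20,20,21,23,26]

Scan for sites:
  RvuI (CGTTTT, off=5): starts [21, 64, 194, 205, 212, 226, 250] → cuts [26, 69, 199, 210, 217, 231, 255]
  FykI (CTCGAAAG, off=2): starts [37, 87, 99, 118, 143, 185, 232] → cuts [39, 89, 101, 120, 145, 187, 234]
  EstI (GCCGTTA, off=7): starts [28, 136, 256] → cuts [35, 143, 263]
  XjeX (ACAACTGG, off=4): starts [4, 13, 55, 109, 167, 267, 279] → cuts [8, 17, 59, 113, 171, 271, 283]

Pooled cuts: [8, 17, 26, 35, 39, 59, 69, 89, 101, 113, 120, 143, 145, 171, 187, 199, 210, 217, 231, 234, 255, 263, 271, 283]

Fragment lengths:
  [0,8): 8 bp
  [8,17): 9 bp
  [17,26): 9 bp
  [26,35): 9 bp
  [35,39): 4 bp
  [39,59): 20 bp
  [59,69): 10 bp
  [69,89): 20 bp
  [89,101): 12 bp
  [101,113): 12 bp
  [113,120): 7 bp
  [120,143): 23 bp
  [143,145): 2 bp
  [145,171): 26 bp
  [171,187): 16 bp
  [187,199): 12 bp
  [199,210): 11 bp
  [210,217): 7 bp
  [217,231): 14 bp
  [231,234): 3 bp
  [234,255): 21 bp
  [255,263): 8 bp
  [263,271): 8 bp
  [271,283): 12 bp
  [283,298): 15 bp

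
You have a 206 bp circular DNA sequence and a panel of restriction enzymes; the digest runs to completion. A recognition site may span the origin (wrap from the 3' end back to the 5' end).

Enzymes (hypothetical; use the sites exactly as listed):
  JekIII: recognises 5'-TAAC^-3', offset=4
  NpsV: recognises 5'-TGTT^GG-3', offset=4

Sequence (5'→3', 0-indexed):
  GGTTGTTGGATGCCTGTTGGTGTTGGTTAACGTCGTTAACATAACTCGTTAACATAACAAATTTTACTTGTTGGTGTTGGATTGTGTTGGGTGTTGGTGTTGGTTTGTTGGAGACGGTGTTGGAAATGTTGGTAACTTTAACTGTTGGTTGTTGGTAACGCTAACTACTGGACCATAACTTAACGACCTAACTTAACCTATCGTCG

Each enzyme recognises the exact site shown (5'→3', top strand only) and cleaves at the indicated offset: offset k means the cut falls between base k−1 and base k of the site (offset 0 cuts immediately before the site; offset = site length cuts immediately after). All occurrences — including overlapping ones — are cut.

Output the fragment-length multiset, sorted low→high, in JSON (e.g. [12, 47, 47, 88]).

[4,5,5,5,5,6,6,6,6,6,6,6,7,7,7,8,8,8,9,9,10,11,12,14,14,16]

Per-enzyme occurrences:
  JekIII TAAC/4: at [27, 36, 41, 49, 54, 132, 138, 155, 161, 175, 180, 188, 193] ⇒ [31, 40, 45, 53, 58, 136, 142, 159, 165, 179, 184, 192, 197]
  NpsV TGTTGG/4: at [3, 14, 20, 68, 74, 84, 91, 97, 105, 117, 126, 142, 149] ⇒ [7, 18, 24, 72, 78, 88, 95, 101, 109, 121, 130, 146, 153]

All cut coordinates (distinct, sorted): [7, 18, 24, 31, 40, 45, 53, 58, 72, 78, 88, 95, 101, 109, 121, 130, 136, 142, 146, 153, 159, 165, 179, 184, 192, 197]

Fragment lengths:
  7→18: 11 bp
  18→24: 6 bp
  24→31: 7 bp
  31→40: 9 bp
  40→45: 5 bp
  45→53: 8 bp
  53→58: 5 bp
  58→72: 14 bp
  72→78: 6 bp
  78→88: 10 bp
  88→95: 7 bp
  95→101: 6 bp
  101→109: 8 bp
  109→121: 12 bp
  121→130: 9 bp
  130→136: 6 bp
  136→142: 6 bp
  142→146: 4 bp
  146→153: 7 bp
  153→159: 6 bp
  159→165: 6 bp
  165→179: 14 bp
  179→184: 5 bp
  184→192: 8 bp
  192→197: 5 bp
  197→7 (wrap): 206-197+7 = 16 bp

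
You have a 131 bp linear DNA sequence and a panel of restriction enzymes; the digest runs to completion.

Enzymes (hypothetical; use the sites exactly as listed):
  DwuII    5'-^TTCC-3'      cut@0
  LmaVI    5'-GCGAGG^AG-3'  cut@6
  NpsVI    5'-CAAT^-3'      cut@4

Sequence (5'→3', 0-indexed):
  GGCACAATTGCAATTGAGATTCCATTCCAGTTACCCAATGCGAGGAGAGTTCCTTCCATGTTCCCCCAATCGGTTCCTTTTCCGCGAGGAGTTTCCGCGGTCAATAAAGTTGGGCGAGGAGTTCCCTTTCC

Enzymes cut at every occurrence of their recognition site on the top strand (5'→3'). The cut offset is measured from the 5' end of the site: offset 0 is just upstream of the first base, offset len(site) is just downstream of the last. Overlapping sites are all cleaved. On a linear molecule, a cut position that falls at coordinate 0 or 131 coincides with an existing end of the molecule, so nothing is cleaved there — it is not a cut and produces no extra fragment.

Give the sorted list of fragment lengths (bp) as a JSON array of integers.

[2,3,3,4,4,4,5,5,6,6,6,6,7,8,10,10,13,14,15]

Site scan:
  DwuII (TTCC, off=0): starts [19, 24, 49, 53, 60, 73, 79, 92, 121, 127] → cuts [19, 24, 49, 53, 60, 73, 79, 92, 121, 127]
  LmaVI (GCGAGGAG, off=6): starts [39, 83, 113] → cuts [45, 89, 119]
  NpsVI (CAAT, off=4): starts [4, 10, 35, 66, 101] → cuts [8, 14, 39, 70, 105]

All cut coordinates (distinct, sorted): [8, 14, 19, 24, 39, 45, 49, 53, 60, 70, 73, 79, 89, 92, 105, 119, 121, 127]

Fragment lengths:
  [0,8): 8 bp
  [8,14): 6 bp
  [14,19): 5 bp
  [19,24): 5 bp
  [24,39): 15 bp
  [39,45): 6 bp
  [45,49): 4 bp
  [49,53): 4 bp
  [53,60): 7 bp
  [60,70): 10 bp
  [70,73): 3 bp
  [73,79): 6 bp
  [79,89): 10 bp
  [89,92): 3 bp
  [92,105): 13 bp
  [105,119): 14 bp
  [119,121): 2 bp
  [121,127): 6 bp
  [127,131): 4 bp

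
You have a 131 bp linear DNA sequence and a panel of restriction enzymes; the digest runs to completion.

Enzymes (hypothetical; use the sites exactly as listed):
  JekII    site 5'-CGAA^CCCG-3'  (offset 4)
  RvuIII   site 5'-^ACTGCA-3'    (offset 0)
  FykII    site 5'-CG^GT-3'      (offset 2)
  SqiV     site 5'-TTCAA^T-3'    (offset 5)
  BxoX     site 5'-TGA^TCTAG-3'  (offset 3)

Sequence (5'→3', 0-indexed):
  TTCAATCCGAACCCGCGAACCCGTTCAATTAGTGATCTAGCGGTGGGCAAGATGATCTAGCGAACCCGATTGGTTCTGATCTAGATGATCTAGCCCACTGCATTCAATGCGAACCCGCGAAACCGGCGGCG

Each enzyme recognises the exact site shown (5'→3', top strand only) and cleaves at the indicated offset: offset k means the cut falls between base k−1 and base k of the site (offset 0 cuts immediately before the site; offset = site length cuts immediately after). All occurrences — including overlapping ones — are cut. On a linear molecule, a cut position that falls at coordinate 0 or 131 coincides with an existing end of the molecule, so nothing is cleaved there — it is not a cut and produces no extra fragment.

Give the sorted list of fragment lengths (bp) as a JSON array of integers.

Per-enzyme occurrences:
  JekII CGAACCCG/4: at [7, 15, 60, 109] ⇒ [11, 19, 64, 113]
  RvuIII ACTGCA/0: at [96] ⇒ [96]
  FykII CGGT/2: at [40] ⇒ [42]
  SqiV TTCAAT/5: at [0, 23, 102] ⇒ [5, 28, 107]
  BxoX TGATCTAG/3: at [32, 52, 76, 85] ⇒ [35, 55, 79, 88]

All cut coordinates (distinct, sorted): [5, 11, 19, 28, 35, 42, 55, 64, 79, 88, 96, 107, 113]

Fragment lengths:
  [0,5): 5 bp
  [5,11): 6 bp
  [11,19): 8 bp
  [19,28): 9 bp
  [28,35): 7 bp
  [35,42): 7 bp
  [42,55): 13 bp
  [55,64): 9 bp
  [64,79): 15 bp
  [79,88): 9 bp
  [88,96): 8 bp
  [96,107): 11 bp
  [107,113): 6 bp
  [113,131): 18 bp

[5,6,6,7,7,8,8,9,9,9,11,13,15,18]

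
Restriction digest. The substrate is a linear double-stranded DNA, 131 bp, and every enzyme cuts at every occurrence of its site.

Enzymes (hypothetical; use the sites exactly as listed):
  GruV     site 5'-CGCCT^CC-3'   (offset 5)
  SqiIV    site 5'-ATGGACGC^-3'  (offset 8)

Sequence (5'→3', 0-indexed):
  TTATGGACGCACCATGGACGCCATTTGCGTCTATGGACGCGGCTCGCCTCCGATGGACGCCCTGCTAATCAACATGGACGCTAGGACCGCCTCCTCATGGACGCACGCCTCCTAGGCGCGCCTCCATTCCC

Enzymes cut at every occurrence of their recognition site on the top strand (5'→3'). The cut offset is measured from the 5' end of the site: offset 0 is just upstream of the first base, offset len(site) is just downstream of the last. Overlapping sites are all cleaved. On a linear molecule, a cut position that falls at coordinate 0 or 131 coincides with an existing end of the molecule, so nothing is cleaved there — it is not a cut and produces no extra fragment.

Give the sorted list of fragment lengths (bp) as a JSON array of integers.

Scan for sites:
  GruV CGCCTCC/5: at [44, 87, 105, 118] ⇒ [49, 92, 110, 123]
  SqiIV ATGGACGC/8: at [2, 13, 32, 52, 73, 96] ⇒ [10, 21, 40, 60, 81, 104]

All cut coordinates (distinct, sorted): [10, 21, 40, 49, 60, 81, 92, 104, 110, 123]

Fragments:
  [0,10): 10 bp
  [10,21): 11 bp
  [21,40): 19 bp
  [40,49): 9 bp
  [49,60): 11 bp
  [60,81): 21 bp
  [81,92): 11 bp
  [92,104): 12 bp
  [104,110): 6 bp
  [110,123): 13 bp
  [123,131): 8 bp

[6,8,9,10,11,11,11,12,13,19,21]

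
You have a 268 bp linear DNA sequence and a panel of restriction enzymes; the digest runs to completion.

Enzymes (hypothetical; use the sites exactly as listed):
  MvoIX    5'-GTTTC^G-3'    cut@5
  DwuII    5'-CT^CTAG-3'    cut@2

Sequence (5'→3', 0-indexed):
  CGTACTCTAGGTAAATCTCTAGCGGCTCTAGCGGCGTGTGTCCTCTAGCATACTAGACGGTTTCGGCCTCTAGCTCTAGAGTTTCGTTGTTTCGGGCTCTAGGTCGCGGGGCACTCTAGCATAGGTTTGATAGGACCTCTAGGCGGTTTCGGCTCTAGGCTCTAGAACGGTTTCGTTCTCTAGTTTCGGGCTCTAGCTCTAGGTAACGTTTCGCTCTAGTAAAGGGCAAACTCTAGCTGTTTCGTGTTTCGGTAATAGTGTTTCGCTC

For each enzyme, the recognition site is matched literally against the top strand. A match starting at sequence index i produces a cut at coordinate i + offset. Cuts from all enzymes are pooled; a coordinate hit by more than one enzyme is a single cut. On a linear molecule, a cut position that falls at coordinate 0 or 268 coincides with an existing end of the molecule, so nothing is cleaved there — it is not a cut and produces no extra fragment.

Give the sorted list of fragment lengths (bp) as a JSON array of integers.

Per-enzyme occurrences:
  MvoIX GTTTCG/5: at [59, 80, 88, 145, 169, 182, 207, 238, 245, 259] ⇒ [64, 85, 93, 150, 174, 187, 212, 243, 250, 264]
  DwuII CTCTAG/2: at [4, 16, 25, 42, 67, 73, 96, 113, 136, 152, 159, 177, 190, 196, 213, 230] ⇒ [6, 18, 27, 44, 69, 75, 98, 115, 138, 154, 161, 179, 192, 198, 215, 232]

Pooled cuts: [6, 18, 27, 44, 64, 69, 75, 85, 93, 98, 115, 138, 150, 154, 161, 174, 179, 187, 192, 198, 212, 215, 232, 243, 250, 264]

Fragments:
  [0,6): 6 bp
  [6,18): 12 bp
  [18,27): 9 bp
  [27,44): 17 bp
  [44,64): 20 bp
  [64,69): 5 bp
  [69,75): 6 bp
  [75,85): 10 bp
  [85,93): 8 bp
  [93,98): 5 bp
  [98,115): 17 bp
  [115,138): 23 bp
  [138,150): 12 bp
  [150,154): 4 bp
  [154,161): 7 bp
  [161,174): 13 bp
  [174,179): 5 bp
  [179,187): 8 bp
  [187,192): 5 bp
  [192,198): 6 bp
  [198,212): 14 bp
  [212,215): 3 bp
  [215,232): 17 bp
  [232,243): 11 bp
  [243,250): 7 bp
  [250,264): 14 bp
  [264,268): 4 bp

[3,4,4,5,5,5,5,6,6,6,7,7,8,8,9,10,11,12,12,13,14,14,17,17,17,20,23]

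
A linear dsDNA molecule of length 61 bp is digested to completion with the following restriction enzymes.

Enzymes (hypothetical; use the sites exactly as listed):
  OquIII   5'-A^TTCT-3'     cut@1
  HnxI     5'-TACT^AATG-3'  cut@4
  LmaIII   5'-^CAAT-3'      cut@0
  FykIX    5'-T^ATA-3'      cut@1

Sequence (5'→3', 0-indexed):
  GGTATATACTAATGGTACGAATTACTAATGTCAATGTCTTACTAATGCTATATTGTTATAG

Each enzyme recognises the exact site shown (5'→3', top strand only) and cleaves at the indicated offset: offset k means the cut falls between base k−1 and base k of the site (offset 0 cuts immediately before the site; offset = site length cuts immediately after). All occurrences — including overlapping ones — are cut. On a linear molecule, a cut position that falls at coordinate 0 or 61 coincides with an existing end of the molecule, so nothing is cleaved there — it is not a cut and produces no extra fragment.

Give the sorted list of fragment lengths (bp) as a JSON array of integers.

[2,3,4,5,5,6,8,12,16]

Site scan:
  OquIII (ATTCT, off=1): no sites
  HnxI TACTAATG/4: at [6, 22, 39] ⇒ [10, 26, 43]
  LmaIII CAAT/0: at [31] ⇒ [31]
  FykIX TATA/1: at [2, 4, 48, 56] ⇒ [3, 5, 49, 57]

All cut coordinates (distinct, sorted): [3, 5, 10, 26, 31, 43, 49, 57]

Fragments:
  [0,3): 3 bp
  [3,5): 2 bp
  [5,10): 5 bp
  [10,26): 16 bp
  [26,31): 5 bp
  [31,43): 12 bp
  [43,49): 6 bp
  [49,57): 8 bp
  [57,61): 4 bp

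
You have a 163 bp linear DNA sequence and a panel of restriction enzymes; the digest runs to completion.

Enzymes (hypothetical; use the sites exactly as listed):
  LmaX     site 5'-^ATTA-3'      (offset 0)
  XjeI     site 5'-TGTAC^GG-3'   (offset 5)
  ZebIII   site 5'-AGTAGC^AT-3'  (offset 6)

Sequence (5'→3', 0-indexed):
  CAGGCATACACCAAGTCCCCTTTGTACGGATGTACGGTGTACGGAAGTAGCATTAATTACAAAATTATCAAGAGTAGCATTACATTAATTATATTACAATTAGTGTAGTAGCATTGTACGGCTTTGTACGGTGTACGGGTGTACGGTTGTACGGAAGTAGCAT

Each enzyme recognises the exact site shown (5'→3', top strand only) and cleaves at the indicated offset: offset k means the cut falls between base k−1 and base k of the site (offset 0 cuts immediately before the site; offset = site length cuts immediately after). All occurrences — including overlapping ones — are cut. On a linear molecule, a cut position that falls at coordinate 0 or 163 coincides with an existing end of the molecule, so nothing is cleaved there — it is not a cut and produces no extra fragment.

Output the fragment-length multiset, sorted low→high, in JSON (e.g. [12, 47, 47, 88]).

Site scan:
  LmaX ATTA/0: at [51, 55, 63, 78, 83, 87, 92, 98] ⇒ [51, 55, 63, 78, 83, 87, 92, 98]
  XjeI TGTACGG/5: at [22, 30, 37, 114, 124, 131, 139, 147] ⇒ [27, 35, 42, 119, 129, 136, 144, 152]
  ZebIII AGTAGCAT/6: at [45, 72, 106, 155] ⇒ [51, 78, 112, 161]

Pooled cuts: [27, 35, 42, 51, 55, 63, 78, 83, 87, 92, 98, 112, 119, 129, 136, 144, 152, 161]

Fragment lengths:
  [0,27): 27 bp
  [27,35): 8 bp
  [35,42): 7 bp
  [42,51): 9 bp
  [51,55): 4 bp
  [55,63): 8 bp
  [63,78): 15 bp
  [78,83): 5 bp
  [83,87): 4 bp
  [87,92): 5 bp
  [92,98): 6 bp
  [98,112): 14 bp
  [112,119): 7 bp
  [119,129): 10 bp
  [129,136): 7 bp
  [136,144): 8 bp
  [144,152): 8 bp
  [152,161): 9 bp
  [161,163): 2 bp

[2,4,4,5,5,6,7,7,7,8,8,8,8,9,9,10,14,15,27]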